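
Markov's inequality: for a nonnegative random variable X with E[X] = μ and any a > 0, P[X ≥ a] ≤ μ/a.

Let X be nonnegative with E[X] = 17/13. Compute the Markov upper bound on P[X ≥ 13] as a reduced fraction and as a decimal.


μ = E[X] = 17/13, a = 13.
Markov: P[X ≥ 13] ≤ μ/a = (17/13)/13 = 17/169.
Numerically: ≈ 0.1006.
(Since a = 13 > μ = 1.3077, the bound 17/169 is < 1 and informative.)

P[X ≥ 13] ≤ 17/169 ≈ 0.1006.


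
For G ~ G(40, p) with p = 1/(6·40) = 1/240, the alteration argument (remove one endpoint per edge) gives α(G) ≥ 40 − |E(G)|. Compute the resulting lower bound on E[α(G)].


E[|E(G)|] = C(40, 2)·p = 780 · (1/240) = 13/4.
E[α(G)] ≥ n − E[|E(G)|] = 40 − 13/4 = 147/4.
Numerically: ≈ 36.7500.
(This is only a lower bound; the true E[α(G)] may be larger.)

E[α(G)] ≥ 147/4 ≈ 36.7500.


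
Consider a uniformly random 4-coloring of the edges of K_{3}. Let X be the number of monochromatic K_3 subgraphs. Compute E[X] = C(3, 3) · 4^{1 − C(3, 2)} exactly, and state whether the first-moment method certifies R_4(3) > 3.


E[X] = C(3, 3) · 4^{1 − 3} = 1 · 4^{−2} = 1/16.
As a reduced fraction: E[X] = 1/16 ≈ 0.0625000.
Is E[X] < 1? YES.
Since E[X] < 1, there exists a 4-coloring of K_{3} with no monochromatic K_3; hence R_4(3) > 3.

E[X] = 1/16 ≈ 0.0625000; E[X] < 1, so R_4(3) > 3.


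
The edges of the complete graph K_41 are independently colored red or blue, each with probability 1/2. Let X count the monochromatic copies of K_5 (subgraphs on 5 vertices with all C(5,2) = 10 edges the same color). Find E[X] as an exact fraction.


Let X = Σ_S X_S over the C(41, 5) = 749398 subsets S of size 5, where X_S = 1 if the K_5 on S is monochromatic.
For a fixed S, the K_5 on S has C(5, 2) = 10 edges. P[all 10 edges red] = (1/2)^10, and likewise for blue, so P[monochromatic] = 2·(1/2)^10 = 2^{1 − 10} = 1/512.
By linearity: E[X] = C(41, 5) · 2^{1 − 10} = 749398 · 1/512 = 374699/256.
Numerically: E[X] ≈ 1463.6680.

E[X] = C(41,5)·2^(1−C(5,2)) = 374699/256 ≈ 1463.6680.


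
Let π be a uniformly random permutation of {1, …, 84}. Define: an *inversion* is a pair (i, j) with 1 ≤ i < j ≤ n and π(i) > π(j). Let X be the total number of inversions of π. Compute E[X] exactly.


Write X = Σ X_I over the C(84, 2) = 3486 pairs i < j, with X_I the indicator of one inversion.
There are 3486 indicators.
For each fixed pair i < j, the values π(i) and π(j) are two distinct elements of {1, …, 84} in uniformly random order; by symmetry P[π(i) > π(j)] = 1/2.
By linearity: E[X] = 3486 · (1/2) = C(84, 2) · (1/2) = 3486/2 = 1743 ≈ 1743.000.

E[X] = 1743 = 1743.000.


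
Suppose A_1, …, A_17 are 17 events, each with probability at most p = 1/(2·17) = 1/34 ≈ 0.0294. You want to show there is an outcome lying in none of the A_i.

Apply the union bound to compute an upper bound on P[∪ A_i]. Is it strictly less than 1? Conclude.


Union bound: P[∪_{i=1}^{17} A_i] ≤ Σ_i P[A_i] ≤ 17·p = 17·(1/34) = 1/2.
Numerically: 1/2 ≈ 0.5000.
Is 1/2 < 1? YES.
Since P[∪ A_i] ≤ 1/2 < 1, the complement has P[∩ A_i^c] ≥ 1 − 1/2 = 1/2 > 0, so some outcome avoids every A_i.

17·p = 1/2 ≈ 0.5000; existence CERTIFIED by the union bound.


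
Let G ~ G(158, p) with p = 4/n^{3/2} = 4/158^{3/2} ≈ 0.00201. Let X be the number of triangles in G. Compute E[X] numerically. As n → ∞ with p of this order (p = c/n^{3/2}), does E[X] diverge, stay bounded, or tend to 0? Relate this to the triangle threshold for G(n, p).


Number of potential triangles: C(158, 3) = 644956.
Each occurs with probability p³ ≈ (0.00201)³ ≈ 8.17002e-09.
By linearity: E[X] = C(158, 3)·p³ ≈ 644956 · 8.17002e-09 ≈ 0.005.
Since α = 3/2 > 1, p = c/n^{3/2} = o(1/n) is below the triangle threshold p ~ 1/n. Asymptotically E[X] ~ (c³/6)·n^{3(1−α)} = (4³/6)·n^{-1.5} → 0, so by Markov's inequality G has no triangles w.h.p.

E[X] ≈ 0.005; in regime p = Θ(1/n^{3/2}) E[X] tends to 0 (below the triangle threshold p ~ 1/n).


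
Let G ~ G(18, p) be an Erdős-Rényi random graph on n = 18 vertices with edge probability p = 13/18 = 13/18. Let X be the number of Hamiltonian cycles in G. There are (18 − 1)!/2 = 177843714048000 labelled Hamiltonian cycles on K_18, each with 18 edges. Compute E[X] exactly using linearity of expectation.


K_18 has (18 − 1)!/2 = 177843714048000 labelled Hamiltonian cycles.
For each such Hamiltonian cycle H, let X_H = 1 if all 18 edges of H are present in G. Then P[X_H = 1] = p^{18} = (13/18)^{18} = 112455406951957393129/39346408075296537575424.
By linearity of expectation: E[X] = Σ_H E[X_H] = 177843714048000 · p^{18} = 177843714048000 · 112455406951957393129/39346408075296537575424 = 1674446952588776589016668875/3294258113514384.
Numerically: E[X] ≈ 5.08e+11.

E[X] = 177843714048000 · (13/18)^{18} = 1674446952588776589016668875/3294258113514384 ≈ 5.08e+11.


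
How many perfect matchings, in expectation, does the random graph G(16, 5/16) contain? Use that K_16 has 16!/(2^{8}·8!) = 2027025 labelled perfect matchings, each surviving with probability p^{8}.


K_16 has 16!/(2^{8}·8!) = 2027025 labelled perfect matchings.
For each such perfect matching H, let X_H = 1 if all 8 edges of H are present in G. Then P[X_H = 1] = p^{8} = (5/16)^{8} = 390625/4294967296.
By linearity: E[X] = Σ_H E[X_H] = 2027025 · p^{8} = 2027025 · 390625/4294967296 = 791806640625/4294967296.
Numerically: E[X] ≈ 184.4.

E[X] = 2027025 · (5/16)^{8} = 791806640625/4294967296 ≈ 184.4.


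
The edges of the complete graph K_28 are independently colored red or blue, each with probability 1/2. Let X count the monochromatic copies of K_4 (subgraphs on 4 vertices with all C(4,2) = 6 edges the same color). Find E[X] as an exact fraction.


Let X = Σ_S X_S over the C(28, 4) = 20475 subsets S of size 4, where X_S = 1 if the K_4 on S is monochromatic.
For a fixed S, the K_4 on S has C(4, 2) = 6 edges. P[all 6 edges red] = (1/2)^6, and likewise for blue, so P[monochromatic] = 2·(1/2)^6 = 2^{1 − 6} = 1/32.
By linearity: E[X] = C(28, 4) · 2^{1 − 6} = 20475 · 1/32 = 20475/32.
Numerically: E[X] ≈ 639.844.

E[X] = C(28,4)·2^(1−C(4,2)) = 20475/32 ≈ 639.844.


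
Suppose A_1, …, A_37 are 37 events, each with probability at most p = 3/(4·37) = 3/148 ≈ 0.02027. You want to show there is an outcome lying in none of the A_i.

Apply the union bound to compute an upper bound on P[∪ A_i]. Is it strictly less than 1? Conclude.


Union bound: P[∪_{i=1}^{37} A_i] ≤ Σ_i P[A_i] ≤ 37·p = 37·(3/148) = 3/4.
Numerically: 3/4 ≈ 0.75000.
Is 3/4 < 1? YES.
Since P[∪ A_i] ≤ 3/4 < 1, the complement has P[∩ A_i^c] ≥ 1 − 3/4 = 1/4 > 0, so some outcome avoids every A_i.

37·p = 3/4 ≈ 0.75000; existence CERTIFIED by the union bound.


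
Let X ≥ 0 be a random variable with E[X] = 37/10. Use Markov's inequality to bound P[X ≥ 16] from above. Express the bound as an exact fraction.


μ = E[X] = 37/10, a = 16.
Markov: P[X ≥ 16] ≤ μ/a = (37/10)/16 = 37/160.
Numerically: ≈ 0.231.
(Since a = 16 > μ = 3.700, the bound 37/160 is < 1 and informative.)

P[X ≥ 16] ≤ 37/160 ≈ 0.231.


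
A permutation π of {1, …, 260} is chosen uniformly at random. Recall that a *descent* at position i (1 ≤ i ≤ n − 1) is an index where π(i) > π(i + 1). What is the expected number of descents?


Write X = Σ X_I over i = 1, …, 259, with X_I the indicator of one descent.
There are 259 indicators.
For each fixed i, the pair (π(i), π(i+1)) is a uniformly random ordered pair of distinct values from {1, …, 260}; by symmetry P[π(i) > π(i+1)] = 1/2.
By linearity: E[X] = 259 · (1/2) = (260 − 1) · (1/2) = 259/2 ≈ 129.500000.

E[X] = 259/2 = 129.500000.


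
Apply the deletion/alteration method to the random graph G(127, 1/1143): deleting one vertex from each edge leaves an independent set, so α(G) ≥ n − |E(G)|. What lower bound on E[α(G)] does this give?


E[|E(G)|] = C(127, 2)·p = 8001 · (1/1143) = 7.
E[α(G)] ≥ n − E[|E(G)|] = 127 − 7 = 120.
Numerically: ≈ 120.0000.
(This is only a lower bound; the true E[α(G)] may be larger.)

E[α(G)] ≥ 120 ≈ 120.0000.


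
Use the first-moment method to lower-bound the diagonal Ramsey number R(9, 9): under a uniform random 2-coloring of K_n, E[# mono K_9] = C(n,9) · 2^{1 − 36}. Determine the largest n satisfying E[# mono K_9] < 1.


We need C(n, 9) · 2^{1 − 36} < 1, i.e. C(n, 9) < 2^{36 − 1} = 34359738368.
Check values of n near the boundary:
  n = 59: C(59, 9) = 12565671261; 12565671261 < 34359738368? YES
  n = 60: C(60, 9) = 14783142660; 14783142660 < 34359738368? YES
  n = 61: C(61, 9) = 17341763505; 17341763505 < 34359738368? YES
  n = 62: C(62, 9) = 20286591270; 20286591270 < 34359738368? YES
  n = 63: C(63, 9) = 23667689815; 23667689815 < 34359738368? YES
  n = 64: C(64, 9) = 27540584512; 27540584512 < 34359738368? YES
  n = 65: C(65, 9) = 31966749880; 31966749880 < 34359738368? YES
  n = 66: C(66, 9) = 37014131440; 37014131440 < 34359738368? NO
  n = 67: C(67, 9) = 42757703560; 42757703560 < 34359738368? NO
  n = 68: C(68, 9) = 49280065120; 49280065120 < 34359738368? NO
The largest n with C(n, 9) < 34359738368 is n = 65 (where E[X] = 3995843735/4294967296 ≈ 0.930). Hence R(9, 9) > 65, i.e. R(9, 9) ≥ 66.

Largest n = 65; hence R(9, 9) > 65.


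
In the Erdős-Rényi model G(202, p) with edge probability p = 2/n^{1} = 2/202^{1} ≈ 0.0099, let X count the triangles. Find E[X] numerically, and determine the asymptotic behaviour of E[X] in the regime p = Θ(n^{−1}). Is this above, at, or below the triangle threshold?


Number of potential triangles: C(202, 3) = 1353400.
Each occurs with probability p³ ≈ (0.0099)³ ≈ 9.70590e-07.
By linearity: E[X] = C(202, 3)·p³ ≈ 1353400 · 9.70590e-07 ≈ 1.314.
Here α = 1, so p = 2/n is exactly at the triangle threshold p ~ 1/n. Asymptotically E[X] → c³/6 = 2³/6 = 4/3 ≈ 1.333, a bounded constant. In this regime the triangle count is asymptotically Poisson(c³/6).

E[X] ≈ 1.314; in regime p = Θ(1/n^{1}) E[X] stays bounded (at the triangle threshold p ~ 1/n).


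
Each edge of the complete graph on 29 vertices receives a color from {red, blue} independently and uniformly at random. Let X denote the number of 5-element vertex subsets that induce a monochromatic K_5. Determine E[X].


Let X = Σ_S X_S over the C(29, 5) = 118755 subsets S of size 5, where X_S = 1 if the K_5 on S is monochromatic.
For a fixed S, the K_5 on S has C(5, 2) = 10 edges. P[all 10 edges red] = (1/2)^10, and likewise for blue, so P[monochromatic] = 2·(1/2)^10 = 2^{1 − 10} = 1/512.
By linearity of expectation: E[X] = C(29, 5) · 2^{1 − 10} = 118755 · 1/512 = 118755/512.
Numerically: E[X] ≈ 231.943359.

E[X] = C(29,5)·2^(1−C(5,2)) = 118755/512 ≈ 231.943359.


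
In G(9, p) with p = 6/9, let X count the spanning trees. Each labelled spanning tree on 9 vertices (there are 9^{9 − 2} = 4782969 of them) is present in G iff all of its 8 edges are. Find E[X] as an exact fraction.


K_9 has 9^{9 − 2} = 4782969 labelled spanning trees.
For each such spanning tree H, let X_H = 1 if all 8 edges of H are present in G. Then P[X_H = 1] = p^{8} = (2/3)^{8} = 256/6561.
Summing the indicators: E[X] = Σ_H E[X_H] = 4782969 · p^{8} = 4782969 · 256/6561 = 186624.
Numerically: E[X] ≈ 1.8662e+05.

E[X] = 4782969 · (2/3)^{8} = 186624 ≈ 1.8662e+05.


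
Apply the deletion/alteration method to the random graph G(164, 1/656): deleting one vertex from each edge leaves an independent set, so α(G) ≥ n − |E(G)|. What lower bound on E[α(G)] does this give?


E[|E(G)|] = C(164, 2)·p = 13366 · (1/656) = 163/8.
E[α(G)] ≥ n − E[|E(G)|] = 164 − 163/8 = 1149/8.
Numerically: ≈ 143.62500.
(This is only a lower bound; the true E[α(G)] may be larger.)

E[α(G)] ≥ 1149/8 ≈ 143.62500.


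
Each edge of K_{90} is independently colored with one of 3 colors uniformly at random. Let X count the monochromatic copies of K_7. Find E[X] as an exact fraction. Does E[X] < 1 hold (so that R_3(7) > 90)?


E[X] = C(90, 7) · 3^{1 − 21} = 7471375560 · 3^{−20} = 7471375560/3486784401.
As a reduced fraction: E[X] = 830152840/387420489 ≈ 2.143.
Is E[X] < 1? NO.
Since E[X] ≥ 1, the first-moment bound is inconclusive at n = 90; it does NOT by itself certify R_3(7) > 90.

E[X] = 830152840/387420489 ≈ 2.143; E[X] ≥ 1; first-moment method inconclusive here.


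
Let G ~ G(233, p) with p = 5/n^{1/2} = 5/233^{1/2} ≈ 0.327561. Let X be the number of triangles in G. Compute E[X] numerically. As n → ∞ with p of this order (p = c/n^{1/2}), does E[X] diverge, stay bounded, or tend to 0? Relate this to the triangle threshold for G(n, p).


Number of potential triangles: C(233, 3) = 2081156.
Each occurs with probability p³ ≈ (0.327561)³ ≈ 3.51460184e-02.
By linearity: E[X] = C(233, 3)·p³ ≈ 2081156 · 3.51460184e-02 ≈ 73144.346969.
Since α = 1/2 < 1, p = c/n^{1/2} ≫ 1/n is above the triangle threshold p ~ 1/n. Asymptotically E[X] ~ (c³/6)·n^{3(1−α)} = (5³/6)·n^{1.5} → ∞; triangles are abundant w.h.p.

E[X] ≈ 73144.346969; in regime p = Θ(1/n^{1/2}) E[X] diverges (above the triangle threshold p ~ 1/n).


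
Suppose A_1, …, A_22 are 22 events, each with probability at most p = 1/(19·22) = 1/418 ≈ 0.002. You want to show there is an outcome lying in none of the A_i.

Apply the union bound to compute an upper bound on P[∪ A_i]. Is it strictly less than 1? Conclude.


Union bound: P[∪_{i=1}^{22} A_i] ≤ Σ_i P[A_i] ≤ 22·p = 22·(1/418) = 1/19.
Numerically: 1/19 ≈ 0.053.
Is 1/19 < 1? YES.
Since P[∪ A_i] ≤ 1/19 < 1, the complement has P[∩ A_i^c] ≥ 1 − 1/19 = 18/19 > 0, so some outcome avoids every A_i.

22·p = 1/19 ≈ 0.053; existence CERTIFIED by the union bound.


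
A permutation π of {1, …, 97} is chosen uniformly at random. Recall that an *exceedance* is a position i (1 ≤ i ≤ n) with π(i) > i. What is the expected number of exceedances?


Write X = Σ_{i=1}^{97} X_i, where X_i = 1_{π(i) > i}.
For each fixed i, π(i) is uniform over {1, …, 97} (marginal of a uniform permutation), so P[π(i) > i] = (n − i)/n. Summing: Σ_{i=1}^{97} (n − i)/n = (0 + 1 + … + 96)/97 = 97(97 − 1)/(2·97) = (97 − 1)/2.
Hence E[X] = Σ_{i=1}^{97} (97 − i)/97 = 48 ≈ 48.000000.

E[X] = 48 = 48.000000.


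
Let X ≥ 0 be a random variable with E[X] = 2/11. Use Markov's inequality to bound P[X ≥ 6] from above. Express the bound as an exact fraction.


μ = E[X] = 2/11, a = 6.
Markov: P[X ≥ 6] ≤ μ/a = (2/11)/6 = 1/33.
Numerically: ≈ 0.030.
(Since a = 6 > μ = 0.182, the bound 1/33 is < 1 and informative.)

P[X ≥ 6] ≤ 1/33 ≈ 0.030.


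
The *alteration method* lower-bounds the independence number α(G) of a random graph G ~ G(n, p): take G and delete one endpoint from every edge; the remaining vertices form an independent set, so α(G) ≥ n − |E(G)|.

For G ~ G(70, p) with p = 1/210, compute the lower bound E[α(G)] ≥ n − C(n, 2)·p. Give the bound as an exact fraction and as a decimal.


E[|E(G)|] = C(70, 2)·p = 2415 · (1/210) = 23/2.
E[α(G)] ≥ n − E[|E(G)|] = 70 − 23/2 = 117/2.
Numerically: ≈ 58.500000.
(This is only a lower bound; the true E[α(G)] may be larger.)

E[α(G)] ≥ 117/2 ≈ 58.500000.


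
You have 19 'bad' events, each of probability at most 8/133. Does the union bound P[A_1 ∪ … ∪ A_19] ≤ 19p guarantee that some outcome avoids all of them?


Union bound: P[∪_{i=1}^{19} A_i] ≤ Σ_i P[A_i] ≤ 19·p = 19·(8/133) = 8/7.
Numerically: 8/7 ≈ 1.142857.
Is 8/7 < 1? NO.
Since the bound 8/7 is ≥ 1, the union bound is uninformative here; it does NOT by itself certify existence.

19·p = 8/7 ≈ 1.142857; existence NOT certified by the union bound.


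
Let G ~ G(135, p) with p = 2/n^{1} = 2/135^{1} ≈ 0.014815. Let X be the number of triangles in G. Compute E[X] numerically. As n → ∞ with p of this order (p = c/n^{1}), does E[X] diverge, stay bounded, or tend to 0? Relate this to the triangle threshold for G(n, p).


Number of potential triangles: C(135, 3) = 400995.
Each occurs with probability p³ ≈ (0.014815)³ ≈ 3.2515369e-06.
By linearity: E[X] = C(135, 3)·p³ ≈ 400995 · 3.2515369e-06 ≈ 1.30385.
Here α = 1, so p = 2/n is exactly at the triangle threshold p ~ 1/n. Asymptotically E[X] → c³/6 = 2³/6 = 4/3 ≈ 1.33333, a bounded constant. In this regime the triangle count is asymptotically Poisson(c³/6).

E[X] ≈ 1.30385; in regime p = Θ(1/n^{1}) E[X] stays bounded (at the triangle threshold p ~ 1/n).


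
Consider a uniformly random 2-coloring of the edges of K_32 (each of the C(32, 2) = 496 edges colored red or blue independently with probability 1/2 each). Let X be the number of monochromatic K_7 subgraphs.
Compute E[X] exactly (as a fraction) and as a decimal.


Let X = Σ_S X_S over the C(32, 7) = 3365856 subsets S of size 7, where X_S = 1 if the K_7 on S is monochromatic.
For a fixed S, the K_7 on S has C(7, 2) = 21 edges. P[all 21 edges red] = (1/2)^21, and likewise for blue, so P[monochromatic] = 2·(1/2)^21 = 2^{1 − 21} = 1/1048576.
Summing: E[X] = C(32, 7) · 2^{1 − 21} = 3365856 · 1/1048576 = 105183/32768.
Numerically: E[X] ≈ 3.209930.

E[X] = C(32,7)·2^(1−C(7,2)) = 105183/32768 ≈ 3.209930.


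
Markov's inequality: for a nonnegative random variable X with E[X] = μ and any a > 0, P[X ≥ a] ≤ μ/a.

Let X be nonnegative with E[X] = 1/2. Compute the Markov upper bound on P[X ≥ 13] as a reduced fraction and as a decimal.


μ = E[X] = 1/2, a = 13.
Markov: P[X ≥ 13] ≤ μ/a = (1/2)/13 = 1/26.
Numerically: ≈ 0.038462.
(Since a = 13 > μ = 0.500000, the bound 1/26 is < 1 and informative.)

P[X ≥ 13] ≤ 1/26 ≈ 0.038462.


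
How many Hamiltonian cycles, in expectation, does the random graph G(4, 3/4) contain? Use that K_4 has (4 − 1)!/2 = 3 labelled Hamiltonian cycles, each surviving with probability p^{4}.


K_4 has (4 − 1)!/2 = 3 labelled Hamiltonian cycles.
For each such Hamiltonian cycle H, let X_H = 1 if all 4 edges of H are present in G. Then P[X_H = 1] = p^{4} = (3/4)^{4} = 81/256.
Summing the indicators: E[X] = Σ_H E[X_H] = 3 · p^{4} = 3 · 81/256 = 243/256.
Numerically: E[X] ≈ 0.9492.

E[X] = 3 · (3/4)^{4} = 243/256 ≈ 0.9492.


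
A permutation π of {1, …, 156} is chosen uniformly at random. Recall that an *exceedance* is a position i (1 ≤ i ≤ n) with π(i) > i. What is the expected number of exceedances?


Write X = Σ_{i=1}^{156} X_i, where X_i = 1_{π(i) > i}.
For each fixed i, π(i) is uniform over {1, …, 156} (marginal of a uniform permutation), so P[π(i) > i] = (n − i)/n. Summing: Σ_{i=1}^{156} (n − i)/n = (0 + 1 + … + 155)/156 = 156(156 − 1)/(2·156) = (156 − 1)/2.
Hence E[X] = Σ_{i=1}^{156} (156 − i)/156 = 155/2 ≈ 77.50000.

E[X] = 155/2 = 77.50000.


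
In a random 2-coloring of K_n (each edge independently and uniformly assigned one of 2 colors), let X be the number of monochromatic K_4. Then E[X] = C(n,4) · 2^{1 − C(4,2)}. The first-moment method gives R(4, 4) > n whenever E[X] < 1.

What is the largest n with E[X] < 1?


We need C(n, 4) · 2^{1 − 6} < 1, i.e. C(n, 4) < 2^{6 − 1} = 32.
Check values of n near the boundary:
  n = 5: C(5, 4) = 5; 5 < 32? YES
  n = 6: C(6, 4) = 15; 15 < 32? YES
  n = 7: C(7, 4) = 35; 35 < 32? NO
  n = 8: C(8, 4) = 70; 70 < 32? NO
The largest n with C(n, 4) < 32 is n = 6 (where E[X] = 15/32 ≈ 0.46875). Hence R(4, 4) > 6, i.e. R(4, 4) ≥ 7.

Largest n = 6; hence R(4, 4) > 6.


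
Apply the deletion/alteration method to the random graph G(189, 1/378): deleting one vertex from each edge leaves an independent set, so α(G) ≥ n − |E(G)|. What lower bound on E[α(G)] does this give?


E[|E(G)|] = C(189, 2)·p = 17766 · (1/378) = 47.
E[α(G)] ≥ n − E[|E(G)|] = 189 − 47 = 142.
Numerically: ≈ 142.000000.
(This is only a lower bound; the true E[α(G)] may be larger.)

E[α(G)] ≥ 142 ≈ 142.000000.


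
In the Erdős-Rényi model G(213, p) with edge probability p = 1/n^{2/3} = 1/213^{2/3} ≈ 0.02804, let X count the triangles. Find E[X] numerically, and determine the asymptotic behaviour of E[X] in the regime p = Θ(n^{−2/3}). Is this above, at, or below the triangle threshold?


Number of potential triangles: C(213, 3) = 1587986.
Each occurs with probability p³ ≈ (0.02804)³ ≈ 2.204148e-05.
By linearity: E[X] = C(213, 3)·p³ ≈ 1587986 · 2.204148e-05 ≈ 35.0016.
Since α = 2/3 < 1, p = c/n^{2/3} ≫ 1/n is above the triangle threshold p ~ 1/n. Asymptotically E[X] ~ (c³/6)·n^{3(1−α)} = (1³/6)·n^{1} → ∞; triangles are abundant w.h.p.

E[X] ≈ 35.0016; in regime p = Θ(1/n^{2/3}) E[X] diverges (above the triangle threshold p ~ 1/n).


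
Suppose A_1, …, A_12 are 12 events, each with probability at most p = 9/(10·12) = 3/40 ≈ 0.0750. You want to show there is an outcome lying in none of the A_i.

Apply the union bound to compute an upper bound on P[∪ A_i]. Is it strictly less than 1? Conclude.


Union bound: P[∪_{i=1}^{12} A_i] ≤ Σ_i P[A_i] ≤ 12·p = 12·(3/40) = 9/10.
Numerically: 9/10 ≈ 0.9000.
Is 9/10 < 1? YES.
Since P[∪ A_i] ≤ 9/10 < 1, the complement has P[∩ A_i^c] ≥ 1 − 9/10 = 1/10 > 0, so some outcome avoids every A_i.

12·p = 9/10 ≈ 0.9000; existence CERTIFIED by the union bound.


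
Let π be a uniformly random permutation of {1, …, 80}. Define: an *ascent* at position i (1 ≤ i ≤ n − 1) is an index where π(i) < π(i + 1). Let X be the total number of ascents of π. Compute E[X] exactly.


Write X = Σ X_I over i = 1, …, 79, with X_I the indicator of one ascent.
There are 79 indicators.
For each fixed i, the pair (π(i), π(i+1)) is a uniformly random ordered pair of distinct values from {1, …, 80}; by symmetry P[π(i) < π(i+1)] = 1/2.
By linearity: E[X] = 79 · (1/2) = (80 − 1) · (1/2) = 79/2 ≈ 39.5000.

E[X] = 79/2 = 39.5000.


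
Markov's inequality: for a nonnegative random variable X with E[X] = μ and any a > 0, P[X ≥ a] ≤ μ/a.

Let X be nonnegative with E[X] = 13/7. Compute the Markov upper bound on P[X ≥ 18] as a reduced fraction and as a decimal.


μ = E[X] = 13/7, a = 18.
Markov: P[X ≥ 18] ≤ μ/a = (13/7)/18 = 13/126.
Numerically: ≈ 0.1032.
(Since a = 18 > μ = 1.8571, the bound 13/126 is < 1 and informative.)

P[X ≥ 18] ≤ 13/126 ≈ 0.1032.


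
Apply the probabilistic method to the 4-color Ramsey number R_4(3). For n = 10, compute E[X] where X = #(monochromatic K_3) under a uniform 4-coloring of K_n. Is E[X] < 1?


E[X] = C(10, 3) · 4^{1 − 3} = 120 · 4^{−2} = 120/16.
As a reduced fraction: E[X] = 15/2 ≈ 7.500000.
Is E[X] < 1? NO.
Since E[X] ≥ 1, the first-moment bound is inconclusive at n = 10; it does NOT by itself certify R_4(3) > 10.

E[X] = 15/2 ≈ 7.500000; E[X] ≥ 1; first-moment method inconclusive here.


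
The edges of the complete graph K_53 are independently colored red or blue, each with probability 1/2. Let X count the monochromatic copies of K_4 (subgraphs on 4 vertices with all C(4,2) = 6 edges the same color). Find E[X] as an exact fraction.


Let X = Σ_S X_S over the C(53, 4) = 292825 subsets S of size 4, where X_S = 1 if the K_4 on S is monochromatic.
For a fixed S, the K_4 on S has C(4, 2) = 6 edges. P[all 6 edges red] = (1/2)^6, and likewise for blue, so P[monochromatic] = 2·(1/2)^6 = 2^{1 − 6} = 1/32.
Summing: E[X] = C(53, 4) · 2^{1 − 6} = 292825 · 1/32 = 292825/32.
Numerically: E[X] ≈ 9150.781.

E[X] = C(53,4)·2^(1−C(4,2)) = 292825/32 ≈ 9150.781.


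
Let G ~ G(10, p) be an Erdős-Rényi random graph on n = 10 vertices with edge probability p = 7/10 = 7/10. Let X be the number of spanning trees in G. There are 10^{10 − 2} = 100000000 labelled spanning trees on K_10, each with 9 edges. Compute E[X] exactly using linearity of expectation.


K_10 has 10^{10 − 2} = 100000000 labelled spanning trees.
For each such spanning tree H, let X_H = 1 if all 9 edges of H are present in G. Then P[X_H = 1] = p^{9} = (7/10)^{9} = 40353607/1000000000.
By linearity of expectation: E[X] = Σ_H E[X_H] = 100000000 · p^{9} = 100000000 · 40353607/1000000000 = 40353607/10.
Numerically: E[X] ≈ 4.04e+06.

E[X] = 100000000 · (7/10)^{9} = 40353607/10 ≈ 4.04e+06.


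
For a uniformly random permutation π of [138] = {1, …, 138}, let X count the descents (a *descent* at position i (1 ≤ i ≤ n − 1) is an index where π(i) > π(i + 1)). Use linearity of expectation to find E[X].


Write X = Σ X_I over i = 1, …, 137, with X_I the indicator of one descent.
There are 137 indicators.
For each fixed i, the pair (π(i), π(i+1)) is a uniformly random ordered pair of distinct values from {1, …, 138}; by symmetry P[π(i) > π(i+1)] = 1/2.
By linearity: E[X] = 137 · (1/2) = (138 − 1) · (1/2) = 137/2 ≈ 68.5000.

E[X] = 137/2 = 68.5000.


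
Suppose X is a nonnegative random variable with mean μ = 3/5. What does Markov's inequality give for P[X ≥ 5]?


μ = E[X] = 3/5, a = 5.
Markov: P[X ≥ 5] ≤ μ/a = (3/5)/5 = 3/25.
Numerically: ≈ 0.1200.
(Since a = 5 > μ = 0.6000, the bound 3/25 is < 1 and informative.)

P[X ≥ 5] ≤ 3/25 ≈ 0.1200.


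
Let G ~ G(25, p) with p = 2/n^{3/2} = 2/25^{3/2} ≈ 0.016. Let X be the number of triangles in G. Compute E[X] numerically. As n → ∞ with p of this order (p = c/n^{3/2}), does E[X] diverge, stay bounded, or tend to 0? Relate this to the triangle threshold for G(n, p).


Number of potential triangles: C(25, 3) = 2300.
Each occurs with probability p³ ≈ (0.016)³ ≈ 4.09600e-06.
By linearity: E[X] = C(25, 3)·p³ ≈ 2300 · 4.09600e-06 ≈ 0.009.
Since α = 3/2 > 1, p = c/n^{3/2} = o(1/n) is below the triangle threshold p ~ 1/n. Asymptotically E[X] ~ (c³/6)·n^{3(1−α)} = (2³/6)·n^{-1.5} → 0, so by Markov's inequality G has no triangles w.h.p.

E[X] ≈ 0.009; in regime p = Θ(1/n^{3/2}) E[X] tends to 0 (below the triangle threshold p ~ 1/n).


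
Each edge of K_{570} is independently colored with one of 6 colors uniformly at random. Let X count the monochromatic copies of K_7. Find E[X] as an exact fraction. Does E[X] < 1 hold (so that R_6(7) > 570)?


E[X] = C(570, 7) · 6^{1 − 21} = 3737936877831720 · 6^{−20} = 3737936877831720/3656158440062976.
As a reduced fraction: E[X] = 5768421107765/5642219814912 ≈ 1.022367.
Is E[X] < 1? NO.
Since E[X] ≥ 1, the first-moment bound is inconclusive at n = 570; it does NOT by itself certify R_6(7) > 570.

E[X] = 5768421107765/5642219814912 ≈ 1.022367; E[X] ≥ 1; first-moment method inconclusive here.


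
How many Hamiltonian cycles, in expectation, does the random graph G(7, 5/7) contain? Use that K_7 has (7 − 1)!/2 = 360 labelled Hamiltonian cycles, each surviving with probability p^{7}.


K_7 has (7 − 1)!/2 = 360 labelled Hamiltonian cycles.
For each such Hamiltonian cycle H, let X_H = 1 if all 7 edges of H are present in G. Then P[X_H = 1] = p^{7} = (5/7)^{7} = 78125/823543.
By linearity: E[X] = Σ_H E[X_H] = 360 · p^{7} = 360 · 78125/823543 = 28125000/823543.
Numerically: E[X] ≈ 34.1512.

E[X] = 360 · (5/7)^{7} = 28125000/823543 ≈ 34.1512.


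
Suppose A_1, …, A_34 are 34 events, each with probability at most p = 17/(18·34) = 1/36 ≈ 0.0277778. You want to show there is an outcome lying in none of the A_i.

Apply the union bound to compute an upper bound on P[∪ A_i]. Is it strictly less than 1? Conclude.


Union bound: P[∪_{i=1}^{34} A_i] ≤ Σ_i P[A_i] ≤ 34·p = 34·(1/36) = 17/18.
Numerically: 17/18 ≈ 0.9444444.
Is 17/18 < 1? YES.
Since P[∪ A_i] ≤ 17/18 < 1, the complement has P[∩ A_i^c] ≥ 1 − 17/18 = 1/18 > 0, so some outcome avoids every A_i.

34·p = 17/18 ≈ 0.9444444; existence CERTIFIED by the union bound.


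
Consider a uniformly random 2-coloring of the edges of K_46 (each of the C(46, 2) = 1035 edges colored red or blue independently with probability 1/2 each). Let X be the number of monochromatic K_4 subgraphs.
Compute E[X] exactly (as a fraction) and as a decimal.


Let X = Σ_S X_S over the C(46, 4) = 163185 subsets S of size 4, where X_S = 1 if the K_4 on S is monochromatic.
For a fixed S, the K_4 on S has C(4, 2) = 6 edges. P[all 6 edges red] = (1/2)^6, and likewise for blue, so P[monochromatic] = 2·(1/2)^6 = 2^{1 − 6} = 1/32.
By linearity: E[X] = C(46, 4) · 2^{1 − 6} = 163185 · 1/32 = 163185/32.
Numerically: E[X] ≈ 5099.531250.

E[X] = C(46,4)·2^(1−C(4,2)) = 163185/32 ≈ 5099.531250.


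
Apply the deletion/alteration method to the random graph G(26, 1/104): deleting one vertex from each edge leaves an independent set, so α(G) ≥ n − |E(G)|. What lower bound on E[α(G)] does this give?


E[|E(G)|] = C(26, 2)·p = 325 · (1/104) = 25/8.
E[α(G)] ≥ n − E[|E(G)|] = 26 − 25/8 = 183/8.
Numerically: ≈ 22.875000.
(This is only a lower bound; the true E[α(G)] may be larger.)

E[α(G)] ≥ 183/8 ≈ 22.875000.


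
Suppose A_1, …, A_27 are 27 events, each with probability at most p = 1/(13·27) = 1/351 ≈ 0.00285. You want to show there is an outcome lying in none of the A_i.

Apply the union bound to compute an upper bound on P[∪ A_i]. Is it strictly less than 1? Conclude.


Union bound: P[∪_{i=1}^{27} A_i] ≤ Σ_i P[A_i] ≤ 27·p = 27·(1/351) = 1/13.
Numerically: 1/13 ≈ 0.07692.
Is 1/13 < 1? YES.
Since P[∪ A_i] ≤ 1/13 < 1, the complement has P[∩ A_i^c] ≥ 1 − 1/13 = 12/13 > 0, so some outcome avoids every A_i.

27·p = 1/13 ≈ 0.07692; existence CERTIFIED by the union bound.


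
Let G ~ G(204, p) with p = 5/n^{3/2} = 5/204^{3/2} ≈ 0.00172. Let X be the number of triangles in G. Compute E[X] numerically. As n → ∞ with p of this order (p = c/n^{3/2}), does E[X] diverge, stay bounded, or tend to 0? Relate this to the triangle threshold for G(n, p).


Number of potential triangles: C(204, 3) = 1394204.
Each occurs with probability p³ ≈ (0.00172)³ ≈ 5.05329e-09.
By linearity: E[X] = C(204, 3)·p³ ≈ 1394204 · 5.05329e-09 ≈ 0.007.
Since α = 3/2 > 1, p = c/n^{3/2} = o(1/n) is below the triangle threshold p ~ 1/n. Asymptotically E[X] ~ (c³/6)·n^{3(1−α)} = (5³/6)·n^{-1.5} → 0, so by Markov's inequality G has no triangles w.h.p.

E[X] ≈ 0.007; in regime p = Θ(1/n^{3/2}) E[X] tends to 0 (below the triangle threshold p ~ 1/n).


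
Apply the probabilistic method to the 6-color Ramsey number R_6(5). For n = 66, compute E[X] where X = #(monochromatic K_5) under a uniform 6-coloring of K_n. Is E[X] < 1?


E[X] = C(66, 5) · 6^{1 − 10} = 8936928 · 6^{−9} = 8936928/10077696.
As a reduced fraction: E[X] = 31031/34992 ≈ 0.8868027.
Is E[X] < 1? YES.
Since E[X] < 1, there exists a 6-coloring of K_{66} with no monochromatic K_5; hence R_6(5) > 66.

E[X] = 31031/34992 ≈ 0.8868027; E[X] < 1, so R_6(5) > 66.


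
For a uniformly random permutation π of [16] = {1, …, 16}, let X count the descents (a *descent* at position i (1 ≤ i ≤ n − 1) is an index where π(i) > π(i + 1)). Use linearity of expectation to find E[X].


Write X = Σ X_I over i = 1, …, 15, with X_I the indicator of one descent.
There are 15 indicators.
For each fixed i, the pair (π(i), π(i+1)) is a uniformly random ordered pair of distinct values from {1, …, 16}; by symmetry P[π(i) > π(i+1)] = 1/2.
By linearity: E[X] = 15 · (1/2) = (16 − 1) · (1/2) = 15/2 ≈ 7.500.

E[X] = 15/2 = 7.500.


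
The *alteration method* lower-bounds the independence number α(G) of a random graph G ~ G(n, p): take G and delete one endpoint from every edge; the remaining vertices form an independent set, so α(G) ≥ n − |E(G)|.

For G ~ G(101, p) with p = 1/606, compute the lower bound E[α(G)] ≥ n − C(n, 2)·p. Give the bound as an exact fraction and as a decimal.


E[|E(G)|] = C(101, 2)·p = 5050 · (1/606) = 25/3.
E[α(G)] ≥ n − E[|E(G)|] = 101 − 25/3 = 278/3.
Numerically: ≈ 92.6667.
(This is only a lower bound; the true E[α(G)] may be larger.)

E[α(G)] ≥ 278/3 ≈ 92.6667.


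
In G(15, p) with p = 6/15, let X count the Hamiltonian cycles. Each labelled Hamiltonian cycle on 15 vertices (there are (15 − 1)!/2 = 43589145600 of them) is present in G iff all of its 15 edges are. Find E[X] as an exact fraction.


K_15 has (15 − 1)!/2 = 43589145600 labelled Hamiltonian cycles.
For each such Hamiltonian cycle H, let X_H = 1 if all 15 edges of H are present in G. Then P[X_H = 1] = p^{15} = (2/5)^{15} = 32768/30517578125.
By linearity: E[X] = Σ_H E[X_H] = 43589145600 · p^{15} = 43589145600 · 32768/30517578125 = 57133164920832/1220703125.
Numerically: E[X] ≈ 4.68e+04.

E[X] = 43589145600 · (2/5)^{15} = 57133164920832/1220703125 ≈ 4.68e+04.


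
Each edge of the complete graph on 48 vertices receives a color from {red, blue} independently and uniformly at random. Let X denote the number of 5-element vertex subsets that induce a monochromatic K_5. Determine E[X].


Let X = Σ_S X_S over the C(48, 5) = 1712304 subsets S of size 5, where X_S = 1 if the K_5 on S is monochromatic.
For a fixed S, the K_5 on S has C(5, 2) = 10 edges. P[all 10 edges red] = (1/2)^10, and likewise for blue, so P[monochromatic] = 2·(1/2)^10 = 2^{1 − 10} = 1/512.
By linearity: E[X] = C(48, 5) · 2^{1 − 10} = 1712304 · 1/512 = 107019/32.
Numerically: E[X] ≈ 3344.3438.

E[X] = C(48,5)·2^(1−C(5,2)) = 107019/32 ≈ 3344.3438.


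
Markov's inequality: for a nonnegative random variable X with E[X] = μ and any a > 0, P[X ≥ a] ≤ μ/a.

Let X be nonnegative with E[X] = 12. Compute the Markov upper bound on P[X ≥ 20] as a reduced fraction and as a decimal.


μ = E[X] = 12, a = 20.
Markov: P[X ≥ 20] ≤ μ/a = (12)/20 = 3/5.
Numerically: ≈ 0.600000.
(Since a = 20 > μ = 12.000000, the bound 3/5 is < 1 and informative.)

P[X ≥ 20] ≤ 3/5 ≈ 0.600000.


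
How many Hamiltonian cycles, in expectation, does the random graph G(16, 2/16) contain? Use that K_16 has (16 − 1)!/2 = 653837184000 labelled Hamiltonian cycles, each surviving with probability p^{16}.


K_16 has (16 − 1)!/2 = 653837184000 labelled Hamiltonian cycles.
For each such Hamiltonian cycle H, let X_H = 1 if all 16 edges of H are present in G. Then P[X_H = 1] = p^{16} = (1/8)^{16} = 1/281474976710656.
By linearity: E[X] = Σ_H E[X_H] = 653837184000 · p^{16} = 653837184000 · 1/281474976710656 = 638512875/274877906944.
Numerically: E[X] ≈ 0.0023229.

E[X] = 653837184000 · (1/8)^{16} = 638512875/274877906944 ≈ 0.0023229.


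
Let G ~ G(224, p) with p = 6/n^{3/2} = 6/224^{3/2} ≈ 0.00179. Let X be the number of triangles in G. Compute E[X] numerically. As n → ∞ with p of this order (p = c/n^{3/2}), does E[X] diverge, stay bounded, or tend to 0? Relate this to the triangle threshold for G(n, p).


Number of potential triangles: C(224, 3) = 1848224.
Each occurs with probability p³ ≈ (0.00179)³ ≈ 5.732416e-09.
By linearity: E[X] = C(224, 3)·p³ ≈ 1848224 · 5.732416e-09 ≈ 0.0106.
Since α = 3/2 > 1, p = c/n^{3/2} = o(1/n) is below the triangle threshold p ~ 1/n. Asymptotically E[X] ~ (c³/6)·n^{3(1−α)} = (6³/6)·n^{-1.5} → 0, so by Markov's inequality G has no triangles w.h.p.

E[X] ≈ 0.0106; in regime p = Θ(1/n^{3/2}) E[X] tends to 0 (below the triangle threshold p ~ 1/n).


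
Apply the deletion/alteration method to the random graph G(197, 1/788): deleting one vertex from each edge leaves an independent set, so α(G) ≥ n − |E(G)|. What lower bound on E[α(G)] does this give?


E[|E(G)|] = C(197, 2)·p = 19306 · (1/788) = 49/2.
E[α(G)] ≥ n − E[|E(G)|] = 197 − 49/2 = 345/2.
Numerically: ≈ 172.500000.
(This is only a lower bound; the true E[α(G)] may be larger.)

E[α(G)] ≥ 345/2 ≈ 172.500000.


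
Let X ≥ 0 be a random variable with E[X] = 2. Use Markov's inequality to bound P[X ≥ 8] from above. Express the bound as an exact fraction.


μ = E[X] = 2, a = 8.
Markov: P[X ≥ 8] ≤ μ/a = (2)/8 = 1/4.
Numerically: ≈ 0.250000.
(Since a = 8 > μ = 2.000000, the bound 1/4 is < 1 and informative.)

P[X ≥ 8] ≤ 1/4 ≈ 0.250000.


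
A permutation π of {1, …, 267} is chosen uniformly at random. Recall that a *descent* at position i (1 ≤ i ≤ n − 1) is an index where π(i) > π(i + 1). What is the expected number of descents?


Write X = Σ X_I over i = 1, …, 266, with X_I the indicator of one descent.
There are 266 indicators.
For each fixed i, the pair (π(i), π(i+1)) is a uniformly random ordered pair of distinct values from {1, …, 267}; by symmetry P[π(i) > π(i+1)] = 1/2.
By linearity: E[X] = 266 · (1/2) = (267 − 1) · (1/2) = 133 ≈ 133.000.

E[X] = 133 = 133.000.


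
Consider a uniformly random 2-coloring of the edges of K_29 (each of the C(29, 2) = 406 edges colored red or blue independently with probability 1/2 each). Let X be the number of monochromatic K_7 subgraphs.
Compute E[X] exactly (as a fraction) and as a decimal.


Let X = Σ_S X_S over the C(29, 7) = 1560780 subsets S of size 7, where X_S = 1 if the K_7 on S is monochromatic.
For a fixed S, the K_7 on S has C(7, 2) = 21 edges. P[all 21 edges red] = (1/2)^21, and likewise for blue, so P[monochromatic] = 2·(1/2)^21 = 2^{1 − 21} = 1/1048576.
Summing: E[X] = C(29, 7) · 2^{1 − 21} = 1560780 · 1/1048576 = 390195/262144.
Numerically: E[X] ≈ 1.488.

E[X] = C(29,7)·2^(1−C(7,2)) = 390195/262144 ≈ 1.488.


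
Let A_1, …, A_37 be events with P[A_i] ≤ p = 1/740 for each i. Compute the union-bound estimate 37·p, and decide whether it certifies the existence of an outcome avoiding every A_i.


Union bound: P[∪_{i=1}^{37} A_i] ≤ Σ_i P[A_i] ≤ 37·p = 37·(1/740) = 1/20.
Numerically: 1/20 ≈ 0.0500.
Is 1/20 < 1? YES.
Since P[∪ A_i] ≤ 1/20 < 1, the complement has P[∩ A_i^c] ≥ 1 − 1/20 = 19/20 > 0, so some outcome avoids every A_i.

37·p = 1/20 ≈ 0.0500; existence CERTIFIED by the union bound.


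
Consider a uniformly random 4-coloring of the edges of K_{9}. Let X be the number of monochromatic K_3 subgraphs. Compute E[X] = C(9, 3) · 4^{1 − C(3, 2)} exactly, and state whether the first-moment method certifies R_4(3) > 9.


E[X] = C(9, 3) · 4^{1 − 3} = 84 · 4^{−2} = 84/16.
As a reduced fraction: E[X] = 21/4 ≈ 5.25000.
Is E[X] < 1? NO.
Since E[X] ≥ 1, the first-moment bound is inconclusive at n = 9; it does NOT by itself certify R_4(3) > 9.

E[X] = 21/4 ≈ 5.25000; E[X] ≥ 1; first-moment method inconclusive here.


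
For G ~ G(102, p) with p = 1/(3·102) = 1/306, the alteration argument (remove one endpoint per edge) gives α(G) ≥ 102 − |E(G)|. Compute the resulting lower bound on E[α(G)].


E[|E(G)|] = C(102, 2)·p = 5151 · (1/306) = 101/6.
E[α(G)] ≥ n − E[|E(G)|] = 102 − 101/6 = 511/6.
Numerically: ≈ 85.16667.
(This is only a lower bound; the true E[α(G)] may be larger.)

E[α(G)] ≥ 511/6 ≈ 85.16667.


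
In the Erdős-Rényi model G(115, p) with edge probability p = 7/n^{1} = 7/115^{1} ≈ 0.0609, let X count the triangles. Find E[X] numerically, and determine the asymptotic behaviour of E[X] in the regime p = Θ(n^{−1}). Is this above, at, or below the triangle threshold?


Number of potential triangles: C(115, 3) = 246905.
Each occurs with probability p³ ≈ (0.0609)³ ≈ 2.25528e-04.
By linearity: E[X] = C(115, 3)·p³ ≈ 246905 · 2.25528e-04 ≈ 55.684.
Here α = 1, so p = 7/n is exactly at the triangle threshold p ~ 1/n. Asymptotically E[X] → c³/6 = 7³/6 = 343/6 ≈ 57.167, a bounded constant. In this regime the triangle count is asymptotically Poisson(c³/6).

E[X] ≈ 55.684; in regime p = Θ(1/n^{1}) E[X] stays bounded (at the triangle threshold p ~ 1/n).


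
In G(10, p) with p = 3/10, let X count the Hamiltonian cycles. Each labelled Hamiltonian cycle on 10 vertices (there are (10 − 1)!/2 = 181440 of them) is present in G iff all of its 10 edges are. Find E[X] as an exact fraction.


K_10 has (10 − 1)!/2 = 181440 labelled Hamiltonian cycles.
For each such Hamiltonian cycle H, let X_H = 1 if all 10 edges of H are present in G. Then P[X_H = 1] = p^{10} = (3/10)^{10} = 59049/10000000000.
By linearity of expectation: E[X] = Σ_H E[X_H] = 181440 · p^{10} = 181440 · 59049/10000000000 = 33480783/31250000.
Numerically: E[X] ≈ 1.071.

E[X] = 181440 · (3/10)^{10} = 33480783/31250000 ≈ 1.071.
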